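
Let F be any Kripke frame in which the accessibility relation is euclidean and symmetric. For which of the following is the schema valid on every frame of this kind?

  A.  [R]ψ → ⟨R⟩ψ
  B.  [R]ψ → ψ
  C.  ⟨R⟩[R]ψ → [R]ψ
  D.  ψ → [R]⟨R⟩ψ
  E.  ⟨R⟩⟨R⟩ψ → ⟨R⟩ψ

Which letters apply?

C, D, E

A symmetric euclidean relation is transitive (uRv and vRw give vRu by symmetry, then uRw by the euclidean condition, applied at v).
(A) [R]ψ → ⟨R⟩ψ is axiom D, which corresponds to seriality. Such an R need not be serial — not valid.
(B) [R]ψ → ψ is axiom T; it is valid on a frame exactly when R is reflexive. Such an R need not be reflexive, so not valid.
(C) ⟨R⟩[R]ψ → [R]ψ (the dual of axiom 5) characterises the euclidean frames. Every such R is euclidean — valid.
(D) ψ → [R]⟨R⟩ψ is axiom B; it is valid on a frame exactly when R is symmetric. Every such R is symmetric, so valid.
(E) ⟨R⟩⟨R⟩ψ → ⟨R⟩ψ (the dual of axiom 4) characterises the transitive frames. Every such R is transitive — valid.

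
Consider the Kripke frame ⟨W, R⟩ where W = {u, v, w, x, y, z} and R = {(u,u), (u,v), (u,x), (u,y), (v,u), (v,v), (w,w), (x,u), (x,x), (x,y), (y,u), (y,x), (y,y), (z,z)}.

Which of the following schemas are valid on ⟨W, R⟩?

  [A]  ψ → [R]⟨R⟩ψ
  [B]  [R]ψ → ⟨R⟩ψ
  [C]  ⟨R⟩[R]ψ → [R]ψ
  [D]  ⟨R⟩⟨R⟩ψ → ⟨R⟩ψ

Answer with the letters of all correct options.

R is symmetric: every R-edge is matched by its reverse.
R is not transitive: v R u and u R x but not v R x.
R is not euclidean: u R v and u R x but not v R x.
R is serial: every world has an R-successor.
(A) ψ → [R]⟨R⟩ψ is axiom B, which corresponds to symmetry. R is symmetric — valid.
(B) axiom D: valid iff R is serial. R is serial — valid.
(C) ⟨R⟩[R]ψ → [R]ψ is the dual of axiom 5, which corresponds to the euclidean property. R is not euclidean — not valid.
(D) ⟨R⟩⟨R⟩ψ → ⟨R⟩ψ is the dual of axiom 4, which corresponds to transitivity. R is not transitive — not valid.

A, B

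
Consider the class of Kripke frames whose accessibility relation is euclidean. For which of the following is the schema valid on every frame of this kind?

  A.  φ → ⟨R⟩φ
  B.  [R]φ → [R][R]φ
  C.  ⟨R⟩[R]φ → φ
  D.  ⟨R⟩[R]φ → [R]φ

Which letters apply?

(A) φ → ⟨R⟩φ is the dual of axiom T; it is valid on a frame exactly when R is reflexive. Such an R need not be reflexive, so not valid.
(B) [R]φ → [R][R]φ is axiom 4; it is valid on a frame exactly when R is transitive. Such an R need not be transitive, so not valid.
(C) the dual of axiom B: valid iff R is symmetric. Such an R need not be symmetric — not valid.
(D) the dual of axiom 5: valid iff R is euclidean. Every such R is euclidean — valid.

D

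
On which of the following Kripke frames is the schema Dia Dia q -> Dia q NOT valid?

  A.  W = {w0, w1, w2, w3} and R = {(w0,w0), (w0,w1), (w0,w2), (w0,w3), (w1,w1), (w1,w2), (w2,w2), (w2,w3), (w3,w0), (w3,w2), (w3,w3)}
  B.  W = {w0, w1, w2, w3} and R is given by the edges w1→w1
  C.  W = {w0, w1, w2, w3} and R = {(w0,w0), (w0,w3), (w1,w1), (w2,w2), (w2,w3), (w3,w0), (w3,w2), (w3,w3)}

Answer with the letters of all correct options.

A, C

The schema Dia Dia q -> Dia q is the dual of axiom 4; it is valid on a frame iff R is transitive.
(A) R is not transitive (w1 R w2 and w2 R w3 but not w1 R w3), so the schema fails here.
(B) R is transitive (R is closed under composition), so the schema is valid here.
(C) R is not transitive (w0 R w3 and w3 R w2 but not w0 R w2), so the schema fails here.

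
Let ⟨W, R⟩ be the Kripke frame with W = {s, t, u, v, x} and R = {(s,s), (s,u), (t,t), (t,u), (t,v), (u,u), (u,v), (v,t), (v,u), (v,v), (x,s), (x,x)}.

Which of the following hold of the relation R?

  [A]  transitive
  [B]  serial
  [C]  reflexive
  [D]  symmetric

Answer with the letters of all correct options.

(A) not transitive: s R u and u R v but not s R v.
(B) serial: every world has an R-successor.
(C) reflexive: each world relates to itself.
(D) not symmetric: s R u but not u R s.

B, C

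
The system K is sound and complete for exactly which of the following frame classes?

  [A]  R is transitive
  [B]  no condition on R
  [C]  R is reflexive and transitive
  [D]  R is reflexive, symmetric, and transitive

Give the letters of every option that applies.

B

(A) this class determines K4, not K.
(B) K is sound and complete for exactly this class.
(C) this class determines S4, not K.
(D) this class determines S5, not K.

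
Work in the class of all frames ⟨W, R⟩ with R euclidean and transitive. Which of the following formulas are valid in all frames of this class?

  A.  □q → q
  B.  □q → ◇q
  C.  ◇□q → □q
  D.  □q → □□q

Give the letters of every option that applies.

(A) □q → q (axiom T) characterises the reflexive frames. Such an R need not be reflexive — not valid.
(B) □q → ◇q is axiom D; it is valid on a frame exactly when R is serial. Such an R need not be serial, so not valid.
(C) the dual of axiom 5: valid iff R is euclidean. Every such R is euclidean — valid.
(D) □q → □□q (axiom 4) characterises the transitive frames. Every such R is transitive — valid.

C, D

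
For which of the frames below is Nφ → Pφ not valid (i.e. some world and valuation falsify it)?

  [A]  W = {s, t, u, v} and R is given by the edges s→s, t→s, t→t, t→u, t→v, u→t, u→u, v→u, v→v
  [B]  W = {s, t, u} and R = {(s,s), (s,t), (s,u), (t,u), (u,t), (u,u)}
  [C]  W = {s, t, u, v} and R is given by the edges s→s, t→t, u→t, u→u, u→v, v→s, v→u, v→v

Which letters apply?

none

The schema Nφ → Pφ is axiom D; it is valid on a frame iff R is serial.
(A) R is serial (every world has an R-successor), so the schema is valid here.
(B) R is serial (every world has an R-successor), so the schema is valid here.
(C) R is serial (every world has an R-successor), so the schema is valid here.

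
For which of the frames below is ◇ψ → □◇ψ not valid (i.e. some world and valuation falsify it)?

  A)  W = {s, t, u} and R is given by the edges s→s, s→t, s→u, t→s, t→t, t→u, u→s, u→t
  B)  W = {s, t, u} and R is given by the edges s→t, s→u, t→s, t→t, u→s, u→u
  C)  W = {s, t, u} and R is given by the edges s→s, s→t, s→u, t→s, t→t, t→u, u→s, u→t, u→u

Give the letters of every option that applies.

The schema ◇ψ → □◇ψ is axiom 5; it is valid on a frame iff R is euclidean.
(A) R is not euclidean (s R u and s R u but not u R u), so the schema fails here.
(B) R is not euclidean (s R t and s R u but not t R u), so the schema fails here.
(C) R is euclidean (any two R-successors of the same world are R-related), so the schema is valid here.

A, B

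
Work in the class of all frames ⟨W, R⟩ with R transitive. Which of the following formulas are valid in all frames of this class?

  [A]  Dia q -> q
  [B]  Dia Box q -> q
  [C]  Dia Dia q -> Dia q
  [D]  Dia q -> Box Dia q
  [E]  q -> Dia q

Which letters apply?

C

(A) Dia q -> q is the converse of T; it holds exactly when R ⊆ identity. Such an R need not be a subset of the identity — not valid.
(B) the dual of axiom B: valid iff R is symmetric. Such an R need not be symmetric — not valid.
(C) the dual of axiom 4: valid iff R is transitive. Every such R is transitive — valid.
(D) axiom 5: valid iff R is euclidean. Such an R need not be euclidean — not valid.
(E) q -> Dia q is the dual of axiom T; it is valid on a frame exactly when R is reflexive. Such an R need not be reflexive, so not valid.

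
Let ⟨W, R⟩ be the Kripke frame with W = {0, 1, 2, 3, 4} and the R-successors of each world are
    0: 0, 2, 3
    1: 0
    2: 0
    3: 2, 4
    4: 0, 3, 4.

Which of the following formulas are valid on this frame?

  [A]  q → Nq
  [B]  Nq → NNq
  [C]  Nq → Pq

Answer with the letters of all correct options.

R is not transitive: 0 R 3 and 3 R 4 but not 0 R 4.
R is serial: every world has an R-successor.
R is not a subset of the identity: 0 R 2 with 0 ≠ 2.
(A) q → Nq (equivalent to ◇p→p) corresponds to R being a subset of the identity. Here R ⊄ identity, so not valid.
(B) axiom 4: valid iff R is transitive. R is not transitive — not valid.
(C) axiom D: valid iff R is serial. R is serial — valid.

C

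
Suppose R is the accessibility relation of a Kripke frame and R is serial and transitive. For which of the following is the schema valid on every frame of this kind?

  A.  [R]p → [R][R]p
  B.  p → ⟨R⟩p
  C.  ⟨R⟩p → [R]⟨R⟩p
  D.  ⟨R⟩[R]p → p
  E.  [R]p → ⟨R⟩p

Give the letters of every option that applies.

A, E

(A) [R]p → [R][R]p (axiom 4) characterises the transitive frames. Every such R is transitive — valid.
(B) p → ⟨R⟩p is the dual of axiom T; it is valid on a frame exactly when R is reflexive. Such an R need not be reflexive, so not valid.
(C) axiom 5: valid iff R is euclidean. Such an R need not be euclidean — not valid.
(D) ⟨R⟩[R]p → p is the dual of axiom B, which corresponds to symmetry. Such an R need not be symmetric — not valid.
(E) [R]p → ⟨R⟩p is axiom D; it is valid on a frame exactly when R is serial. Every such R is serial, so valid.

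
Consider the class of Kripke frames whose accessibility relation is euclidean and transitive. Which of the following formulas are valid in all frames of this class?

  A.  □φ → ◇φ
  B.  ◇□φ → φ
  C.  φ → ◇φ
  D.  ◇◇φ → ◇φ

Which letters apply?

D

(A) □φ → ◇φ is axiom D; it is valid on a frame exactly when R is serial. Such an R need not be serial, so not valid.
(B) ◇□φ → φ is the dual of axiom B; it is valid on a frame exactly when R is symmetric. Such an R need not be symmetric, so not valid.
(C) φ → ◇φ (the dual of axiom T) characterises the reflexive frames. Such an R need not be reflexive — not valid.
(D) ◇◇φ → ◇φ is the dual of axiom 4, which corresponds to transitivity. Every such R is transitive — valid.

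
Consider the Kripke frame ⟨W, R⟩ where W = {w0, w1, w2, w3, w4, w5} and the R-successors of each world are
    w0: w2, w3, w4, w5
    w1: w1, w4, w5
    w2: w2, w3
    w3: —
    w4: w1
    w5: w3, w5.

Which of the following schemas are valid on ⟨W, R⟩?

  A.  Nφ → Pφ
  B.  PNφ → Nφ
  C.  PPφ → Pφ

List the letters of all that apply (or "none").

none

R is not transitive: w0 R w4 and w4 R w1 but not w0 R w1.
R is not euclidean: w0 R w2 and w0 R w4 but not w2 R w4.
R is not serial: w3 has no R-successor.
(A) Nφ → Pφ is axiom D; it is valid on a frame exactly when R is serial. R is not serial, so not valid.
(B) PNφ → Nφ is the dual of axiom 5; it is valid on a frame exactly when R is euclidean. R is not euclidean, so not valid.
(C) PPφ → Pφ is the dual of axiom 4, which corresponds to transitivity. R is not transitive — not valid.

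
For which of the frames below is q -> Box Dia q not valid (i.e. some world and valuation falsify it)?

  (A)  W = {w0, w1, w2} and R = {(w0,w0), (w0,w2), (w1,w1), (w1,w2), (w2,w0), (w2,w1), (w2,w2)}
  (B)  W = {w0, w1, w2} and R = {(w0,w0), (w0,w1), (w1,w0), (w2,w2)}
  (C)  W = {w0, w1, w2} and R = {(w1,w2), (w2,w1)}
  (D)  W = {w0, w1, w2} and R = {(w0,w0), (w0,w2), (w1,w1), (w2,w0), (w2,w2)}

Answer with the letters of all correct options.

none

The schema q -> Box Dia q is axiom B; it is valid on a frame iff R is symmetric.
(A) R is symmetric (every R-edge is matched by its reverse), so the schema is valid here.
(B) R is symmetric (every R-edge is matched by its reverse), so the schema is valid here.
(C) R is symmetric (every R-edge is matched by its reverse), so the schema is valid here.
(D) R is symmetric (every R-edge is matched by its reverse), so the schema is valid here.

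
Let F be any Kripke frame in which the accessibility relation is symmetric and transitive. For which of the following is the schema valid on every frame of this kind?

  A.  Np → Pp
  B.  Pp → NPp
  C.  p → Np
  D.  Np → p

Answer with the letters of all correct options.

B

A symmetric transitive relation is euclidean (uRv and uRw give vRu by symmetry, then vRw by transitivity).
(A) Np → Pp (axiom D) characterises the serial frames. Such an R need not be serial — not valid.
(B) Pp → NPp (axiom 5) characterises the euclidean frames. Every such R is euclidean — valid.
(C) p → Np is valid only on frames where every R-edge is a self-loop. Such an R need not be a subset of the identity — not valid.
(D) Np → p (axiom T) characterises the reflexive frames. Such an R need not be reflexive — not valid.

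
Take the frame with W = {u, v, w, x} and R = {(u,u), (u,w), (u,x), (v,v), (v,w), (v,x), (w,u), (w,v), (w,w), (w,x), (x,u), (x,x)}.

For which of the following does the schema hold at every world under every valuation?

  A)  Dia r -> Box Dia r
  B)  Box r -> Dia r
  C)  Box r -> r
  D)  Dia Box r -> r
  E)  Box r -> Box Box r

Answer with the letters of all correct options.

B, C

R is reflexive: each world relates to itself.
R is not symmetric: v R x but not x R v.
R is not transitive: u R w and w R v but not u R v.
R is not euclidean: u R x and u R w but not x R w.
R is serial: every world has an R-successor.
(A) Dia r -> Box Dia r is axiom 5; it is valid on a frame exactly when R is euclidean. R is not euclidean, so not valid.
(B) Box r -> Dia r is axiom D, which corresponds to seriality. R is serial — valid.
(C) Box r -> r is axiom T; it is valid on a frame exactly when R is reflexive. R is reflexive, so valid.
(D) Dia Box r -> r is the dual of axiom B; it is valid on a frame exactly when R is symmetric. R is not symmetric, so not valid.
(E) Box r -> Box Box r is axiom 4, which corresponds to transitivity. R is not transitive — not valid.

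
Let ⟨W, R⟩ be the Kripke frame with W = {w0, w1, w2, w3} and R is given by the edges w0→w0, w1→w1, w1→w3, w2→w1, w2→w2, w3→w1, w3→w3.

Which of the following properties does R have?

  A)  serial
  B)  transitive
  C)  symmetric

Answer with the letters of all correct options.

(A) serial: every world has an R-successor.
(B) not transitive: w2 R w1 and w1 R w3 but not w2 R w3.
(C) not symmetric: w2 R w1 but not w1 R w2.

A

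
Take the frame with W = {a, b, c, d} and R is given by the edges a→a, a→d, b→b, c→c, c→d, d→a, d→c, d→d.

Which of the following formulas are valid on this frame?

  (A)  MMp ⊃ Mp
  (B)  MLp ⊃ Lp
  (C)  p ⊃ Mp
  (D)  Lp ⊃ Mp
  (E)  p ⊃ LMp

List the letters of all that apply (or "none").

C, D, E

R is reflexive: each world relates to itself.
R is symmetric: every R-edge is matched by its reverse.
R is not transitive: a R d and d R c but not a R c.
R is not euclidean: d R a and d R c but not a R c.
R is serial: every world has an R-successor.
(A) MMp ⊃ Mp (the dual of axiom 4) characterises the transitive frames. R is not transitive — not valid.
(B) MLp ⊃ Lp (the dual of axiom 5) characterises the euclidean frames. R is not euclidean — not valid.
(C) the dual of axiom T: valid iff R is reflexive. R is reflexive — valid.
(D) Lp ⊃ Mp is axiom D; it is valid on a frame exactly when R is serial. R is serial, so valid.
(E) axiom B: valid iff R is symmetric. R is symmetric — valid.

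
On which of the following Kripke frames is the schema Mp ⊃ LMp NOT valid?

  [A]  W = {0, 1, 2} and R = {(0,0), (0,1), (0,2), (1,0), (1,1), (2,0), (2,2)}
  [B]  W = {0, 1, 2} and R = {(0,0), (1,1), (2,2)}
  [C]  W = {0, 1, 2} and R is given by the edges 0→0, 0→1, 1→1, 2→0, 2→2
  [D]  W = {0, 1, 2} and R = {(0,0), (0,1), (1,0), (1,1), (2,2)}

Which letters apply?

The schema Mp ⊃ LMp is axiom 5; it is valid on a frame iff R is euclidean.
(A) R is not euclidean (0 R 1 and 0 R 2 but not 1 R 2), so the schema fails here.
(B) R is euclidean (any two R-successors of the same world are R-related), so the schema is valid here.
(C) R is not euclidean (0 R 1 and 0 R 0 but not 1 R 0), so the schema fails here.
(D) R is euclidean (any two R-successors of the same world are R-related), so the schema is valid here.

A, C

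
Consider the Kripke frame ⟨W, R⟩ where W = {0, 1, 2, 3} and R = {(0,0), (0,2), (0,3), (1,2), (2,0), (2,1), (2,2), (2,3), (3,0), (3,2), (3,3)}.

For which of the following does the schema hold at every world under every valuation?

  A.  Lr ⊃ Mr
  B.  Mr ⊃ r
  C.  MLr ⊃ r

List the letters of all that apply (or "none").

R is symmetric: every R-edge is matched by its reverse.
R is serial: every world has an R-successor.
R is not a subset of the identity: 0 R 2 with 0 ≠ 2.
(A) axiom D: valid iff R is serial. R is serial — valid.
(B) Mr ⊃ r is the converse of T; it holds exactly when R ⊆ identity. Here R ⊄ identity — not valid.
(C) MLr ⊃ r is the dual of axiom B; it is valid on a frame exactly when R is symmetric. R is symmetric, so valid.

A, C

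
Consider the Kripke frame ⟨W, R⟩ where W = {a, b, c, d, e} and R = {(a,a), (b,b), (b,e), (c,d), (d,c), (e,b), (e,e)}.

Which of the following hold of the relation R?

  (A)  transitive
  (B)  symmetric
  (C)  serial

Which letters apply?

(A) not transitive: c R d and d R c but not c R c.
(B) symmetric: every R-edge is matched by its reverse.
(C) serial: every world has an R-successor.

B, C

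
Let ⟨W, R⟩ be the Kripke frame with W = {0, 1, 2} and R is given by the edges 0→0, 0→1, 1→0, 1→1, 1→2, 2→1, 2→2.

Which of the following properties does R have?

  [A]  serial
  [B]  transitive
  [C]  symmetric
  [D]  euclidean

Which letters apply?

A, C

(A) serial: every world has an R-successor.
(B) not transitive: 0 R 1 and 1 R 2 but not 0 R 2.
(C) symmetric: every R-edge is matched by its reverse.
(D) not euclidean: 1 R 0 and 1 R 2 but not 0 R 2.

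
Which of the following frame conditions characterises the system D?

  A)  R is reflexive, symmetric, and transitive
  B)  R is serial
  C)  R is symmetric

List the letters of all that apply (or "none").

(A) this class determines S5, not D.
(B) D is sound and complete for exactly this class.
(C) this class determines KB, not D.

B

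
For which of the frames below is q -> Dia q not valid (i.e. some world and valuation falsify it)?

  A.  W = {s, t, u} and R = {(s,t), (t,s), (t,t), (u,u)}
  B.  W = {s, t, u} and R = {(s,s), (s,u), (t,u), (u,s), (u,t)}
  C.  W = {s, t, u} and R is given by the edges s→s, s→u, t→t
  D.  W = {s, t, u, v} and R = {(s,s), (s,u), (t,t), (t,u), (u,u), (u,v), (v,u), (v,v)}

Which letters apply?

A, B, C

The schema q -> Dia q is the dual of axiom T; it is valid on a frame iff R is reflexive.
(A) R is not reflexive (not s R s), so the schema fails here.
(B) R is not reflexive (not t R t), so the schema fails here.
(C) R is not reflexive (not u R u), so the schema fails here.
(D) R is reflexive (each world relates to itself), so the schema is valid here.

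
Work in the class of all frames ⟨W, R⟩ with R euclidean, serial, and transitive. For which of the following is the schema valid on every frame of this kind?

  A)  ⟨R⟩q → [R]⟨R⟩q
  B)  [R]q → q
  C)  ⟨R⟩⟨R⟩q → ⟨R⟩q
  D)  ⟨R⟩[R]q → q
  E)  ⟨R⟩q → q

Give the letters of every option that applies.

A, C

(A) ⟨R⟩q → [R]⟨R⟩q is axiom 5, which corresponds to the euclidean property. Every such R is euclidean — valid.
(B) [R]q → q is axiom T, which corresponds to reflexivity. Such an R need not be reflexive — not valid.
(C) ⟨R⟩⟨R⟩q → ⟨R⟩q is the dual of axiom 4, which corresponds to transitivity. Every such R is transitive — valid.
(D) ⟨R⟩[R]q → q is the dual of axiom B, which corresponds to symmetry. Such an R need not be symmetric — not valid.
(E) ⟨R⟩q → q is the converse of T; it holds exactly when R ⊆ identity. Such an R need not be a subset of the identity — not valid.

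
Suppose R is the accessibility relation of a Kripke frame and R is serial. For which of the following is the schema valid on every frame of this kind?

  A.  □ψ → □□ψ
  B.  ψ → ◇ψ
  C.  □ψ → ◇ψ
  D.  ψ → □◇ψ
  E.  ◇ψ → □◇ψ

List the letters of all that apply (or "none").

(A) □ψ → □□ψ is axiom 4, which corresponds to transitivity. Such an R need not be transitive — not valid.
(B) ψ → ◇ψ (the dual of axiom T) characterises the reflexive frames. Such an R need not be reflexive — not valid.
(C) □ψ → ◇ψ is axiom D; it is valid on a frame exactly when R is serial. Every such R is serial, so valid.
(D) ψ → □◇ψ (axiom B) characterises the symmetric frames. Such an R need not be symmetric — not valid.
(E) ◇ψ → □◇ψ is axiom 5; it is valid on a frame exactly when R is euclidean. Such an R need not be euclidean, so not valid.

C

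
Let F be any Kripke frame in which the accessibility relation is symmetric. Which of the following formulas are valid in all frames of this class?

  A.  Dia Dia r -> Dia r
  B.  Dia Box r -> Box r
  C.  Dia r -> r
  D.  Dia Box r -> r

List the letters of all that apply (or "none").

(A) Dia Dia r -> Dia r is the dual of axiom 4, which corresponds to transitivity. Such an R need not be transitive — not valid.
(B) Dia Box r -> Box r is the dual of axiom 5, which corresponds to the euclidean property. Such an R need not be euclidean — not valid.
(C) Dia r -> r is valid only on frames where every R-edge is a self-loop. Such an R need not be a subset of the identity — not valid.
(D) Dia Box r -> r is the dual of axiom B, which corresponds to symmetry. Every such R is symmetric — valid.

D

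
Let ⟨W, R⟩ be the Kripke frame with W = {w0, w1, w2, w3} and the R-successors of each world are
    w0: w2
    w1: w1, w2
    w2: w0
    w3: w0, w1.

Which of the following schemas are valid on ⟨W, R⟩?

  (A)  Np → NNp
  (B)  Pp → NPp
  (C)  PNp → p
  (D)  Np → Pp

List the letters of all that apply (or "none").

D

R is not symmetric: w1 R w2 but not w2 R w1.
R is not transitive: w0 R w2 and w2 R w0 but not w0 R w0.
R is not euclidean: w1 R w2 and w1 R w1 but not w2 R w1.
R is serial: every world has an R-successor.
(A) Np → NNp is axiom 4; it is valid on a frame exactly when R is transitive. R is not transitive, so not valid.
(B) Pp → NPp is axiom 5; it is valid on a frame exactly when R is euclidean. R is not euclidean, so not valid.
(C) the dual of axiom B: valid iff R is symmetric. R is not symmetric — not valid.
(D) Np → Pp (axiom D) characterises the serial frames. R is serial — valid.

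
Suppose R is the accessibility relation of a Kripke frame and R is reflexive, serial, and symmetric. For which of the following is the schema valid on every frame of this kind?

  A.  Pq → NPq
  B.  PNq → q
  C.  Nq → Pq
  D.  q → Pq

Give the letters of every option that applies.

(A) Pq → NPq (axiom 5) characterises the euclidean frames. Such an R need not be euclidean — not valid.
(B) PNq → q (the dual of axiom B) characterises the symmetric frames. Every such R is symmetric — valid.
(C) Nq → Pq (axiom D) characterises the serial frames. Every such R is serial — valid.
(D) q → Pq is the dual of axiom T, which corresponds to reflexivity. Every such R is reflexive — valid.

B, C, D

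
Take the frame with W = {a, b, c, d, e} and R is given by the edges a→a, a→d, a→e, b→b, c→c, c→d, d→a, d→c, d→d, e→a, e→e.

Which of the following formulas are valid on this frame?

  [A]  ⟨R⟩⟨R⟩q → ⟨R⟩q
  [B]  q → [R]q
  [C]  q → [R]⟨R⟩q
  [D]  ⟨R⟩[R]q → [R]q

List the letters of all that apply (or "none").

R is symmetric: every R-edge is matched by its reverse.
R is not transitive: a R d and d R c but not a R c.
R is not euclidean: a R d and a R e but not d R e.
R is not a subset of the identity: a R d with a ≠ d.
(A) ⟨R⟩⟨R⟩q → ⟨R⟩q is the dual of axiom 4, which corresponds to transitivity. R is not transitive — not valid.
(B) q → [R]q (equivalent to ◇p→p) corresponds to R being a subset of the identity. Here R ⊄ identity, so not valid.
(C) q → [R]⟨R⟩q is axiom B; it is valid on a frame exactly when R is symmetric. R is symmetric, so valid.
(D) ⟨R⟩[R]q → [R]q is the dual of axiom 5, which corresponds to the euclidean property. R is not euclidean — not valid.

C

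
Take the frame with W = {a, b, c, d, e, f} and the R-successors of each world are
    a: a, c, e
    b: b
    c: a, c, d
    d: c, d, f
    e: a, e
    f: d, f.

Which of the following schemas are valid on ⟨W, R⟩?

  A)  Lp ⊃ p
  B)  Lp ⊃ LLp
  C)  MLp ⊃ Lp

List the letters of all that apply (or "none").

R is reflexive: each world relates to itself.
R is not transitive: a R c and c R d but not a R d.
R is not euclidean: a R c and a R e but not c R e.
(A) Lp ⊃ p is axiom T, which corresponds to reflexivity. R is reflexive — valid.
(B) axiom 4: valid iff R is transitive. R is not transitive — not valid.
(C) MLp ⊃ Lp (the dual of axiom 5) characterises the euclidean frames. R is not euclidean — not valid.

A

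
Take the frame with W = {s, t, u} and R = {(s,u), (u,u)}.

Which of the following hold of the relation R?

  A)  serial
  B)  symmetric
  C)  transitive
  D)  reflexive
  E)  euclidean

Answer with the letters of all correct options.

C, E

(A) not serial: t has no R-successor.
(B) not symmetric: s R u but not u R s.
(C) transitive: R is closed under composition.
(D) not reflexive: not s R s.
(E) euclidean: any two R-successors of the same world are R-related.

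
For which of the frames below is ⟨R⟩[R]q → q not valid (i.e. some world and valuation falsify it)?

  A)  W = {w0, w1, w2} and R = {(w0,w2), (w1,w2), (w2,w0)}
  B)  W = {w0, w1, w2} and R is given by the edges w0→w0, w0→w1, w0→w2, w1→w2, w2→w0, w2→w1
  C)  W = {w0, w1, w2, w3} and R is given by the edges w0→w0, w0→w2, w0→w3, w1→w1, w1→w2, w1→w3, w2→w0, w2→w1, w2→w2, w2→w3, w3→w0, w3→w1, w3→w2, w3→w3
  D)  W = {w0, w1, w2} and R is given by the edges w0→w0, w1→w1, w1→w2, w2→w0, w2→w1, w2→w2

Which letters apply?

The schema ⟨R⟩[R]q → q is the dual of axiom B; it is valid on a frame iff R is symmetric.
(A) R is not symmetric (w1 R w2 but not w2 R w1), so the schema fails here.
(B) R is not symmetric (w0 R w1 but not w1 R w0), so the schema fails here.
(C) R is symmetric (every R-edge is matched by its reverse), so the schema is valid here.
(D) R is not symmetric (w2 R w0 but not w0 R w2), so the schema fails here.

A, B, D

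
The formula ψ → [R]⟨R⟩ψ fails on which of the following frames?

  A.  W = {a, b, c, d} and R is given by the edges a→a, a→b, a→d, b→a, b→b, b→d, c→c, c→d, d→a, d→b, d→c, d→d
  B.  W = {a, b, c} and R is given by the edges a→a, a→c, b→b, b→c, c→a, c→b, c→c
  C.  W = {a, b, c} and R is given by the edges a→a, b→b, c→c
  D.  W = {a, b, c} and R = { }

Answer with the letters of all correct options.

none

The schema ψ → [R]⟨R⟩ψ is axiom B; it is valid on a frame iff R is symmetric.
(A) R is symmetric (every R-edge is matched by its reverse), so the schema is valid here.
(B) R is symmetric (every R-edge is matched by its reverse), so the schema is valid here.
(C) R is symmetric (every R-edge is matched by its reverse), so the schema is valid here.
(D) R is symmetric (every R-edge is matched by its reverse), so the schema is valid here.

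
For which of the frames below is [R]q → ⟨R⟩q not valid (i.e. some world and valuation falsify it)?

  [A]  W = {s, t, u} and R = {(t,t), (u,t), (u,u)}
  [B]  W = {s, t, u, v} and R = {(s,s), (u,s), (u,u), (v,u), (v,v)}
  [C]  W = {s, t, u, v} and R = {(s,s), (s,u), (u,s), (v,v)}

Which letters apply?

A, B, C

The schema [R]q → ⟨R⟩q is axiom D; it is valid on a frame iff R is serial.
(A) R is not serial (s has no R-successor), so the schema fails here.
(B) R is not serial (t has no R-successor), so the schema fails here.
(C) R is not serial (t has no R-successor), so the schema fails here.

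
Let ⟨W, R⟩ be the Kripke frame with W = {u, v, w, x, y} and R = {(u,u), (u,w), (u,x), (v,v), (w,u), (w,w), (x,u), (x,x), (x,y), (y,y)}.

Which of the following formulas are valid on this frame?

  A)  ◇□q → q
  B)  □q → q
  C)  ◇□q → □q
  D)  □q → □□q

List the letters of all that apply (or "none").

B

R is reflexive: each world relates to itself.
R is not symmetric: x R y but not y R x.
R is not transitive: u R x and x R y but not u R y.
R is not euclidean: u R w and u R x but not w R x.
(A) ◇□q → q is the dual of axiom B; it is valid on a frame exactly when R is symmetric. R is not symmetric, so not valid.
(B) □q → q is axiom T; it is valid on a frame exactly when R is reflexive. R is reflexive, so valid.
(C) the dual of axiom 5: valid iff R is euclidean. R is not euclidean — not valid.
(D) □q → □□q is axiom 4; it is valid on a frame exactly when R is transitive. R is not transitive, so not valid.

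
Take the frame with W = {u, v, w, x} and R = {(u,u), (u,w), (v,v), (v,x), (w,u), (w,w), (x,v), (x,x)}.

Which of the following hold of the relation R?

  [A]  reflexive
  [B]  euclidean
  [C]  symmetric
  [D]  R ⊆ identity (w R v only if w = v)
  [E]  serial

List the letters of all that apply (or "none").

A, B, C, E

(A) reflexive: each world relates to itself.
(B) euclidean: any two R-successors of the same world are R-related.
(C) symmetric: every R-edge is matched by its reverse.
(D) not ⊆ identity: u R w with u ≠ w.
(E) serial: every world has an R-successor.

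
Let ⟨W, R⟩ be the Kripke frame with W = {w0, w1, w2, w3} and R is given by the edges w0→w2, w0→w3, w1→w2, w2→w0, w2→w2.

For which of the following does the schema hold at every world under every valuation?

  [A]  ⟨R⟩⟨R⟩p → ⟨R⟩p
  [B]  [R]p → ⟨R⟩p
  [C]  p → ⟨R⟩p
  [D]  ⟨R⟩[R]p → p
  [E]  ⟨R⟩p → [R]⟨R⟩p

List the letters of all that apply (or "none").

none

R is not reflexive: not w0 R w0.
R is not symmetric: w0 R w3 but not w3 R w0.
R is not transitive: w0 R w2 and w2 R w0 but not w0 R w0.
R is not euclidean: w0 R w2 and w0 R w3 but not w2 R w3.
R is not serial: w3 has no R-successor.
(A) ⟨R⟩⟨R⟩p → ⟨R⟩p is the dual of axiom 4; it is valid on a frame exactly when R is transitive. R is not transitive, so not valid.
(B) [R]p → ⟨R⟩p is axiom D, which corresponds to seriality. R is not serial — not valid.
(C) p → ⟨R⟩p is the dual of axiom T, which corresponds to reflexivity. R is not reflexive — not valid.
(D) the dual of axiom B: valid iff R is symmetric. R is not symmetric — not valid.
(E) axiom 5: valid iff R is euclidean. R is not euclidean — not valid.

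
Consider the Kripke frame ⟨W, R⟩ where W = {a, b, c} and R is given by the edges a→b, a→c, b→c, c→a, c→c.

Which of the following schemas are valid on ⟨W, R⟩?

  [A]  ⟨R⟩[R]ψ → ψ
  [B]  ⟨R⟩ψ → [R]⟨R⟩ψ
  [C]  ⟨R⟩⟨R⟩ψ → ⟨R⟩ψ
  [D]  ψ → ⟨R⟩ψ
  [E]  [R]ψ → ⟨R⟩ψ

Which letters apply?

E

R is not reflexive: not a R a.
R is not symmetric: a R b but not b R a.
R is not transitive: a R c and c R a but not a R a.
R is not euclidean: a R c and a R b but not c R b.
R is serial: every world has an R-successor.
(A) ⟨R⟩[R]ψ → ψ is the dual of axiom B, which corresponds to symmetry. R is not symmetric — not valid.
(B) ⟨R⟩ψ → [R]⟨R⟩ψ is axiom 5; it is valid on a frame exactly when R is euclidean. R is not euclidean, so not valid.
(C) the dual of axiom 4: valid iff R is transitive. R is not transitive — not valid.
(D) ψ → ⟨R⟩ψ is the dual of axiom T, which corresponds to reflexivity. R is not reflexive — not valid.
(E) [R]ψ → ⟨R⟩ψ (axiom D) characterises the serial frames. R is serial — valid.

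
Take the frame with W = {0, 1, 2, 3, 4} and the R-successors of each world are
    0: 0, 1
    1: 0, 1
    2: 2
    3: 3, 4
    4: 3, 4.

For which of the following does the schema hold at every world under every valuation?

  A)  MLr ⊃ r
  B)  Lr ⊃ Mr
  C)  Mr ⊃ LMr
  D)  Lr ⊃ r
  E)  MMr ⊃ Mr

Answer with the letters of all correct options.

R is reflexive: each world relates to itself.
R is symmetric: every R-edge is matched by its reverse.
R is transitive: R is closed under composition.
R is euclidean: any two R-successors of the same world are R-related.
R is serial: every world has an R-successor.
(A) MLr ⊃ r is the dual of axiom B; it is valid on a frame exactly when R is symmetric. R is symmetric, so valid.
(B) Lr ⊃ Mr (axiom D) characterises the serial frames. R is serial — valid.
(C) Mr ⊃ LMr (axiom 5) characterises the euclidean frames. R is euclidean — valid.
(D) Lr ⊃ r is axiom T; it is valid on a frame exactly when R is reflexive. R is reflexive, so valid.
(E) the dual of axiom 4: valid iff R is transitive. R is transitive — valid.

A, B, C, D, E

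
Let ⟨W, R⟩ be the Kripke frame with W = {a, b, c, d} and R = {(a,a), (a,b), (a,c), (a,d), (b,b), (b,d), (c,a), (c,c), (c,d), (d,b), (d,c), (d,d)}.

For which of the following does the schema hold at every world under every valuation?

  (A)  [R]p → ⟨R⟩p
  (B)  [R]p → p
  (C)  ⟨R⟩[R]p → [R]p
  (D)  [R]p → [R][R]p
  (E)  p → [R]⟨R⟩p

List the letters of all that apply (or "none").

A, B

R is reflexive: each world relates to itself.
R is not symmetric: a R b but not b R a.
R is not transitive: b R d and d R c but not b R c.
R is not euclidean: a R b and a R a but not b R a.
R is serial: every world has an R-successor.
(A) [R]p → ⟨R⟩p is axiom D, which corresponds to seriality. R is serial — valid.
(B) [R]p → p is axiom T; it is valid on a frame exactly when R is reflexive. R is reflexive, so valid.
(C) the dual of axiom 5: valid iff R is euclidean. R is not euclidean — not valid.
(D) [R]p → [R][R]p is axiom 4, which corresponds to transitivity. R is not transitive — not valid.
(E) p → [R]⟨R⟩p is axiom B; it is valid on a frame exactly when R is symmetric. R is not symmetric, so not valid.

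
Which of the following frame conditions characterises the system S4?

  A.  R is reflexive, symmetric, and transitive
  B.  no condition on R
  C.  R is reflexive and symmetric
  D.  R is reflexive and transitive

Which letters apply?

(A) this class determines S5, not S4.
(B) this class determines K, not S4.
(C) this class determines B (= KTB), not S4.
(D) S4 is sound and complete for exactly this class.

D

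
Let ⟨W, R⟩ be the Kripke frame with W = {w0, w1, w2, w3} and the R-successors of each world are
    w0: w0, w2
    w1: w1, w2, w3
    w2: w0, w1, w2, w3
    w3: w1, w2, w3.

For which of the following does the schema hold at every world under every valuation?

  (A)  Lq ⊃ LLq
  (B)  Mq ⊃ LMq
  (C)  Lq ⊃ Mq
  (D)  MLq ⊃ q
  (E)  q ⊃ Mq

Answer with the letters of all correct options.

C, D, E

R is reflexive: each world relates to itself.
R is symmetric: every R-edge is matched by its reverse.
R is not transitive: w0 R w2 and w2 R w1 but not w0 R w1.
R is not euclidean: w2 R w0 and w2 R w1 but not w0 R w1.
R is serial: every world has an R-successor.
(A) Lq ⊃ LLq is axiom 4, which corresponds to transitivity. R is not transitive — not valid.
(B) axiom 5: valid iff R is euclidean. R is not euclidean — not valid.
(C) Lq ⊃ Mq (axiom D) characterises the serial frames. R is serial — valid.
(D) MLq ⊃ q (the dual of axiom B) characterises the symmetric frames. R is symmetric — valid.
(E) the dual of axiom T: valid iff R is reflexive. R is reflexive — valid.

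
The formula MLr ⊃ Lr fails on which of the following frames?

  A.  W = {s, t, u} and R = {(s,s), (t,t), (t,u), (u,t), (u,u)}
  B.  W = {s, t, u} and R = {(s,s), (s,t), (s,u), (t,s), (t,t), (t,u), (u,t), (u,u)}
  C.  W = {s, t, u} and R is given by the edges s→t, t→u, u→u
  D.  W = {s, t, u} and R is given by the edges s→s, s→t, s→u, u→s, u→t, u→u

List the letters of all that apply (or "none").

B, C, D

The schema MLr ⊃ Lr is the dual of axiom 5; it is valid on a frame iff R is euclidean.
(A) R is euclidean (any two R-successors of the same world are R-related), so the schema is valid here.
(B) R is not euclidean (s R u and s R s but not u R s), so the schema fails here.
(C) R is not euclidean (s R t and s R t but not t R t), so the schema fails here.
(D) R is not euclidean (s R t and s R s but not t R s), so the schema fails here.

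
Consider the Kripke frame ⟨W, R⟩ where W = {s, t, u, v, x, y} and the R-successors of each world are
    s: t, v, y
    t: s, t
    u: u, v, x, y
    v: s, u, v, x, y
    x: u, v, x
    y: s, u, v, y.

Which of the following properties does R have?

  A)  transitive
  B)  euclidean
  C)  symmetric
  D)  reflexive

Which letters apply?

C

(A) not transitive: s R t and t R s but not s R s.
(B) not euclidean: s R t and s R v but not t R v.
(C) symmetric: every R-edge is matched by its reverse.
(D) not reflexive: not s R s.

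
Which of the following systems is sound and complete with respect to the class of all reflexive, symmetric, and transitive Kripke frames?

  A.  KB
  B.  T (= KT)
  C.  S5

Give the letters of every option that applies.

C

(A) KB is determined by the class of symmetric frames.
(B) T (= KT) is determined by the class of reflexive frames.
(C) S5 is determined by exactly this class.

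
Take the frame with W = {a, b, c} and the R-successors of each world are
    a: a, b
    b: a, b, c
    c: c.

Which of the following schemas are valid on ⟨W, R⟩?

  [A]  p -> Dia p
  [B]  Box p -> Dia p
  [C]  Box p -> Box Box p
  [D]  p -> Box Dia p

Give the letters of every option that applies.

R is reflexive: each world relates to itself.
R is not symmetric: b R c but not c R b.
R is not transitive: a R b and b R c but not a R c.
R is serial: every world has an R-successor.
(A) p -> Dia p (the dual of axiom T) characterises the reflexive frames. R is reflexive — valid.
(B) axiom D: valid iff R is serial. R is serial — valid.
(C) Box p -> Box Box p (axiom 4) characterises the transitive frames. R is not transitive — not valid.
(D) p -> Box Dia p is axiom B; it is valid on a frame exactly when R is symmetric. R is not symmetric, so not valid.

A, B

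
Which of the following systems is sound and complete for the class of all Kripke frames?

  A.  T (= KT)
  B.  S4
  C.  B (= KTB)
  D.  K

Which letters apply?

(A) T (= KT) is determined by the class of reflexive frames.
(B) S4 is determined by the class of reflexive and transitive frames.
(C) B (= KTB) is determined by the class of reflexive and symmetric frames.
(D) K is determined by exactly this class.

D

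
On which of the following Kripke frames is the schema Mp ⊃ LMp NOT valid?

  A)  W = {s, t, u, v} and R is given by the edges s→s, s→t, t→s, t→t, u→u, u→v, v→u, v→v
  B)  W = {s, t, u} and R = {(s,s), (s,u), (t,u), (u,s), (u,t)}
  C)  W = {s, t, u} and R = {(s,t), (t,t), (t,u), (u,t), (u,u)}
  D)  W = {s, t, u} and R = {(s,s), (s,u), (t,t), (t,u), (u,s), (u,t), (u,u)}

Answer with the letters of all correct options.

B, D

The schema Mp ⊃ LMp is axiom 5; it is valid on a frame iff R is euclidean.
(A) R is euclidean (any two R-successors of the same world are R-related), so the schema is valid here.
(B) R is not euclidean (u R s and u R t but not s R t), so the schema fails here.
(C) R is euclidean (any two R-successors of the same world are R-related), so the schema is valid here.
(D) R is not euclidean (u R s and u R t but not s R t), so the schema fails here.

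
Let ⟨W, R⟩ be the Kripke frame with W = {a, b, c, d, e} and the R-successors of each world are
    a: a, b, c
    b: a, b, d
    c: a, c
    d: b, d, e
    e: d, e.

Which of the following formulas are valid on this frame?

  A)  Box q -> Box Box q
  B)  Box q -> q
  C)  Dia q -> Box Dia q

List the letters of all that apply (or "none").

R is reflexive: each world relates to itself.
R is not transitive: a R b and b R d but not a R d.
R is not euclidean: a R b and a R c but not b R c.
(A) Box q -> Box Box q is axiom 4, which corresponds to transitivity. R is not transitive — not valid.
(B) axiom T: valid iff R is reflexive. R is reflexive — valid.
(C) Dia q -> Box Dia q is axiom 5; it is valid on a frame exactly when R is euclidean. R is not euclidean, so not valid.

B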